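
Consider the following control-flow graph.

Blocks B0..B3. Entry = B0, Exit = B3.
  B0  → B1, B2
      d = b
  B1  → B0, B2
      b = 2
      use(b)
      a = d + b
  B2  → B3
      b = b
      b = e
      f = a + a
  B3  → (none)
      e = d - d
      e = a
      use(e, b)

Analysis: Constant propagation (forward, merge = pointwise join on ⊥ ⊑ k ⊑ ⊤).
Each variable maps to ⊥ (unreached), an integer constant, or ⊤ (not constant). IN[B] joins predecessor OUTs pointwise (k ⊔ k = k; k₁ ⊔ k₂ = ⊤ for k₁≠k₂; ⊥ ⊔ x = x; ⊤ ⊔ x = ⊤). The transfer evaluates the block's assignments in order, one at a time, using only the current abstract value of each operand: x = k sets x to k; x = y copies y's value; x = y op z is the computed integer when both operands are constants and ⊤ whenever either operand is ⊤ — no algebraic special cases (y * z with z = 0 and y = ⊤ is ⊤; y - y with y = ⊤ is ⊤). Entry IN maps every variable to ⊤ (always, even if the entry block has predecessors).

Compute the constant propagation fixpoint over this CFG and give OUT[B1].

Per-block solution:
  B0: | IN=(all ⊤) | OUT=(all ⊤)
  B1: | IN=(all ⊤) | OUT={b:2; rest ⊤}
  B2: | IN=(all ⊤) | OUT=(all ⊤)
  B3: | IN=(all ⊤) | OUT=(all ⊤)

Merge at B1: IN[B1] = OUT[B0] = {a: ⊤, b: ⊤, c: ⊤, d: ⊤, e: ⊤, f: ⊤}
Applying B1's transfer function to that IN value gives OUT[B1] (row B1 above).

Answer: {a: ⊤, b: 2, c: ⊤, d: ⊤, e: ⊤, f: ⊤}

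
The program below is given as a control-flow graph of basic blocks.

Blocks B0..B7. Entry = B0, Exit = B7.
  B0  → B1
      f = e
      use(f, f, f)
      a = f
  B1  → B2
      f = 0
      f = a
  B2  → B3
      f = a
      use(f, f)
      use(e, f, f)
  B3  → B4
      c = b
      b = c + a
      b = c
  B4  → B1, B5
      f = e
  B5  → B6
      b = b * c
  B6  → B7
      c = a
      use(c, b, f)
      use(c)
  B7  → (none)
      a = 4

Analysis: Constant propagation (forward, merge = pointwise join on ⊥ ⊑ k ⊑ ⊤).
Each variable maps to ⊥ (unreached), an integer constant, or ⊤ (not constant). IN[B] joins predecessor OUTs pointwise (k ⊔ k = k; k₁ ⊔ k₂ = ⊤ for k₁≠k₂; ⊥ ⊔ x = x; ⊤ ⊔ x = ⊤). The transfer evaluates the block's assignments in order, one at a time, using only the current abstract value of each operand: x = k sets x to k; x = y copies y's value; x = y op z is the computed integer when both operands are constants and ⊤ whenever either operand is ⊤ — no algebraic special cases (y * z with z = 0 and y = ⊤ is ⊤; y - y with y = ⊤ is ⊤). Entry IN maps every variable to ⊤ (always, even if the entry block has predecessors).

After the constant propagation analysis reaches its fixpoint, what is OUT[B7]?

Per-block solution:
  B0:   IN=(all ⊤)   OUT=(all ⊤)
  B1:   IN=(all ⊤)   OUT=(all ⊤)
  B2:   IN=(all ⊤)   OUT=(all ⊤)
  B3:   IN=(all ⊤)   OUT=(all ⊤)
  B4:   IN=(all ⊤)   OUT=(all ⊤)
  B5:   IN=(all ⊤)   OUT=(all ⊤)
  B6:   IN=(all ⊤)   OUT=(all ⊤)
  B7:   IN=(all ⊤)   OUT={a:4; rest ⊤}

Merge at B7: IN[B7] = OUT[B6] = {a: ⊤, b: ⊤, c: ⊤, d: ⊤, e: ⊤, f: ⊤}
Applying B7's transfer function to that IN value gives OUT[B7] (row B7 above).

Answer: {a: 4, b: ⊤, c: ⊤, d: ⊤, e: ⊤, f: ⊤}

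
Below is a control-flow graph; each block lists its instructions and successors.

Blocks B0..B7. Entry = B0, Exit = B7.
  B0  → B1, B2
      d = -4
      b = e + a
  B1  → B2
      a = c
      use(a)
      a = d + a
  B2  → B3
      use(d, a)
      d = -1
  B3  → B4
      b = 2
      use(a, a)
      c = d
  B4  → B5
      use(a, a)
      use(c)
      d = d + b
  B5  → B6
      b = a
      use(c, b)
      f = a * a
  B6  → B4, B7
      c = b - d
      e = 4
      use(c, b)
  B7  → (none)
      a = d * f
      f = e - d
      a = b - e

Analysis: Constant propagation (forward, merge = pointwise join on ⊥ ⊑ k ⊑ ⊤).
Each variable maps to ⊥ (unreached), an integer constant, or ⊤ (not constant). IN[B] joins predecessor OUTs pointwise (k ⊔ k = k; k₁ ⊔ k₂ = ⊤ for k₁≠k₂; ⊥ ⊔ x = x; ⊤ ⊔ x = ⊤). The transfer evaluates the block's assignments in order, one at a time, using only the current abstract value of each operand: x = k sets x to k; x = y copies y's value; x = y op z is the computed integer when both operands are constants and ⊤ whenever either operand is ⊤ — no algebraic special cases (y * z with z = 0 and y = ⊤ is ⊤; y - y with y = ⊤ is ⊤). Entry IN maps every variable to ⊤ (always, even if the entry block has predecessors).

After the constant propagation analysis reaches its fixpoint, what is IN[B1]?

Per-block solution:
  B0: | IN=(all ⊤) | OUT={d:-4; rest ⊤}
  B1: | IN={d:-4; rest ⊤} | OUT={d:-4; rest ⊤}
  B2: | IN={d:-4; rest ⊤} | OUT={d:-1; rest ⊤}
  B3: | IN={d:-1; rest ⊤} | OUT={b:2, c:-1, d:-1; rest ⊤}
  B4: | IN=(all ⊤) | OUT=(all ⊤)
  B5: | IN=(all ⊤) | OUT=(all ⊤)
  B6: | IN=(all ⊤) | OUT={e:4; rest ⊤}
  B7: | IN={e:4; rest ⊤} | OUT={e:4; rest ⊤}

Merge at B1: IN[B1] = OUT[B0] = {a: ⊤, b: ⊤, c: ⊤, d: -4, e: ⊤, f: ⊤}

Answer: {a: ⊤, b: ⊤, c: ⊤, d: -4, e: ⊤, f: ⊤}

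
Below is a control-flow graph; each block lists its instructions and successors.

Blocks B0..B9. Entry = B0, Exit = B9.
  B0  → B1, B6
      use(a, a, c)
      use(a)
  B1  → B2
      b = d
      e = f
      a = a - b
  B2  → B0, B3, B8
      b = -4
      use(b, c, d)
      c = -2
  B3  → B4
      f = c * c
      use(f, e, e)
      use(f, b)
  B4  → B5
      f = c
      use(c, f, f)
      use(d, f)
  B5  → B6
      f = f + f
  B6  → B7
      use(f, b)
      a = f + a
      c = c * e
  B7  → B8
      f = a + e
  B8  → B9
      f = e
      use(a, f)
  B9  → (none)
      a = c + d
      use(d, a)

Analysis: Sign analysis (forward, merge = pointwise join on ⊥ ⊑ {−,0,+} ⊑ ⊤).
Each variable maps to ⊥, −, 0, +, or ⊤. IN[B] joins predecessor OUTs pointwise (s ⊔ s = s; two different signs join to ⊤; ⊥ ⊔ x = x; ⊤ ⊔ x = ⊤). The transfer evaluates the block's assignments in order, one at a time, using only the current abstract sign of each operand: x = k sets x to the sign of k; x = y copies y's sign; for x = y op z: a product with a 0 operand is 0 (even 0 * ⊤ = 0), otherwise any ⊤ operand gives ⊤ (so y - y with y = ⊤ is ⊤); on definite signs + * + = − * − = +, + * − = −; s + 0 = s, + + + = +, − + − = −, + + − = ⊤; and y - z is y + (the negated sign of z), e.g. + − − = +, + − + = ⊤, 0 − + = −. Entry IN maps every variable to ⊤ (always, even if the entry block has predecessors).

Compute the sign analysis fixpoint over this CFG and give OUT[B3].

Per-block solution:
  B0:  IN=(all ⊤)  OUT=(all ⊤)
  B1:  IN=(all ⊤)  OUT=(all ⊤)
  B2:  IN=(all ⊤)  OUT={b:-, c:-; rest ⊤}
  B3:  IN={b:-, c:-; rest ⊤}  OUT={b:-, c:-, f:+; rest ⊤}
  B4:  IN={b:-, c:-, f:+; rest ⊤}  OUT={b:-, c:-, f:-; rest ⊤}
  B5:  IN={b:-, c:-, f:-; rest ⊤}  OUT={b:-, c:-, f:-; rest ⊤}
  B6:  IN=(all ⊤)  OUT=(all ⊤)
  B7:  IN=(all ⊤)  OUT=(all ⊤)
  B8:  IN=(all ⊤)  OUT=(all ⊤)
  B9:  IN=(all ⊤)  OUT=(all ⊤)

Merge at B3: IN[B3] = OUT[B2] = {a: ⊤, b: -, c: -, d: ⊤, e: ⊤, f: ⊤}
Applying B3's transfer function to that IN value gives OUT[B3] (row B3 above).

Answer: {a: ⊤, b: -, c: -, d: ⊤, e: ⊤, f: +}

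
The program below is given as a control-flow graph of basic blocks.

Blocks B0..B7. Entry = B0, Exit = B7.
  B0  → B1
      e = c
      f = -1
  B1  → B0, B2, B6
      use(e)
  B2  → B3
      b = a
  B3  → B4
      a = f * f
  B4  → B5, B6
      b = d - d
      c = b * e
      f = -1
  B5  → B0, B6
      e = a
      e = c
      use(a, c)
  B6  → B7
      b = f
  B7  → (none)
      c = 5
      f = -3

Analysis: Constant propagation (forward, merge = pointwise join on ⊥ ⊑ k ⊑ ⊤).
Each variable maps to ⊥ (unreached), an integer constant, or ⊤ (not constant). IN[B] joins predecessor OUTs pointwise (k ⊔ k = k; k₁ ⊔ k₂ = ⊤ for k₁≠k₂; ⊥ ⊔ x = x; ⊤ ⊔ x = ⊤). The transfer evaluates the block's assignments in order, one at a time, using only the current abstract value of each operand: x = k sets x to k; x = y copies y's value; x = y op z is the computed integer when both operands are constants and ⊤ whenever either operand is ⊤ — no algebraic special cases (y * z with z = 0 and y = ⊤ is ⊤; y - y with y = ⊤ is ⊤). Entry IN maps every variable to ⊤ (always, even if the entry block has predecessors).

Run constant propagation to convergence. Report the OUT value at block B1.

Answer: {a: ⊤, b: ⊤, c: ⊤, d: ⊤, e: ⊤, f: -1}

Trace:
Per-block solution:
  B0:  IN=(all ⊤)  OUT={f:-1; rest ⊤}
  B1:  IN={f:-1; rest ⊤}  OUT={f:-1; rest ⊤}
  B2:  IN={f:-1; rest ⊤}  OUT={f:-1; rest ⊤}
  B3:  IN={f:-1; rest ⊤}  OUT={a:1, f:-1; rest ⊤}
  B4:  IN={a:1, f:-1; rest ⊤}  OUT={a:1, f:-1; rest ⊤}
  B5:  IN={a:1, f:-1; rest ⊤}  OUT={a:1, f:-1; rest ⊤}
  B6:  IN={f:-1; rest ⊤}  OUT={b:-1, f:-1; rest ⊤}
  B7:  IN={b:-1, f:-1; rest ⊤}  OUT={b:-1, c:5, f:-3; rest ⊤}

Merge at B1: IN[B1] = OUT[B0] = {a: ⊤, b: ⊤, c: ⊤, d: ⊤, e: ⊤, f: -1}
Applying B1's transfer function to that IN value gives OUT[B1] (row B1 above).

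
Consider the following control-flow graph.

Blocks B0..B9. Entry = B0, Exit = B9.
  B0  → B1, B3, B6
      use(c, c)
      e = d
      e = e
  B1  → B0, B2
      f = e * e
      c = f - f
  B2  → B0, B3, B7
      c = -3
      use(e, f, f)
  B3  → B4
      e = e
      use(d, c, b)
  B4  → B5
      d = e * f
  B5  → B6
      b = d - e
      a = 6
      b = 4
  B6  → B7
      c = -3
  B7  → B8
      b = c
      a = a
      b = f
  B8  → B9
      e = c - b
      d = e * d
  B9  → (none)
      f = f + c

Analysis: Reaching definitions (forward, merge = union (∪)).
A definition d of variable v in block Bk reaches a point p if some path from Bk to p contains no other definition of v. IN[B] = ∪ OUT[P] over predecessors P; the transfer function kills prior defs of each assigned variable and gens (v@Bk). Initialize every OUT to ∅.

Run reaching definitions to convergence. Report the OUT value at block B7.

Fixpoint table:
  B0:  IN={c@B1, c@B2, e@B0, f@B1}  OUT={c@B1, c@B2, e@B0, f@B1}
  B1:  IN={c@B1, c@B2, e@B0, f@B1}  OUT={c@B1, e@B0, f@B1}
  B2:  IN={c@B1, e@B0, f@B1}  OUT={c@B2, e@B0, f@B1}
  B3:  IN={c@B1, c@B2, e@B0, f@B1}  OUT={c@B1, c@B2, e@B3, f@B1}
  B4:  IN={c@B1, c@B2, e@B3, f@B1}  OUT={c@B1, c@B2, d@B4, e@B3, f@B1}
  B5:  IN={c@B1, c@B2, d@B4, e@B3, f@B1}  OUT={a@B5, b@B5, c@B1, c@B2, d@B4, e@B3, f@B1}
  B6:  IN={a@B5, b@B5, c@B1, c@B2, d@B4, e@B0, e@B3, f@B1}  OUT={a@B5, b@B5, c@B6, d@B4, e@B0, e@B3, f@B1}
  B7:  IN={a@B5, b@B5, c@B2, c@B6, d@B4, e@B0, e@B3, f@B1}  OUT={a@B7, b@B7, c@B2, c@B6, d@B4, e@B0, e@B3, f@B1}
  B8:  IN={a@B7, b@B7, c@B2, c@B6, d@B4, e@B0, e@B3, f@B1}  OUT={a@B7, b@B7, c@B2, c@B6, d@B8, e@B8, f@B1}
  B9:  IN={a@B7, b@B7, c@B2, c@B6, d@B8, e@B8, f@B1}  OUT={a@B7, b@B7, c@B2, c@B6, d@B8, e@B8, f@B9}

Merge at B7: IN[B7] = OUT[B2] ⊔ OUT[B6] = {a@B5, b@B5, c@B2, c@B6, d@B4, e@B0, e@B3, f@B1}
Applying B7's transfer function to that IN value gives OUT[B7] (row B7 above).

Answer: {a@B7, b@B7, c@B2, c@B6, d@B4, e@B0, e@B3, f@B1}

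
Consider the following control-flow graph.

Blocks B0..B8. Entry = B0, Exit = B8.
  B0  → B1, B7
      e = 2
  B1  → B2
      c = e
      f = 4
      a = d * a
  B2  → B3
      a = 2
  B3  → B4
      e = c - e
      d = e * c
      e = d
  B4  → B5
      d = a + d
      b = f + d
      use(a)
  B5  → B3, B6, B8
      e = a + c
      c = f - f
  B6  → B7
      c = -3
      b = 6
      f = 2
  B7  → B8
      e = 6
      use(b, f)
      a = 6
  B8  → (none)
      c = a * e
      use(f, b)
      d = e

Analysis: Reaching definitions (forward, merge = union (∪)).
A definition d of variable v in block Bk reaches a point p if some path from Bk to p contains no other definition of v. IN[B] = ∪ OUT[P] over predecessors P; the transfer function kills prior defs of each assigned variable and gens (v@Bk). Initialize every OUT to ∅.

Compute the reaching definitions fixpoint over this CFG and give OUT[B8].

Per-block solution:
  B0:   IN={}   OUT={e@B0}
  B1:   IN={e@B0}   OUT={a@B1, c@B1, e@B0, f@B1}
  B2:   IN={a@B1, c@B1, e@B0, f@B1}   OUT={a@B2, c@B1, e@B0, f@B1}
  B3:   IN={a@B2, b@B4, c@B1, c@B5, d@B4, e@B0, e@B5, f@B1}   OUT={a@B2, b@B4, c@B1, c@B5, d@B3, e@B3, f@B1}
  B4:   IN={a@B2, b@B4, c@B1, c@B5, d@B3, e@B3, f@B1}   OUT={a@B2, b@B4, c@B1, c@B5, d@B4, e@B3, f@B1}
  B5:   IN={a@B2, b@B4, c@B1, c@B5, d@B4, e@B3, f@B1}   OUT={a@B2, b@B4, c@B5, d@B4, e@B5, f@B1}
  B6:   IN={a@B2, b@B4, c@B5, d@B4, e@B5, f@B1}   OUT={a@B2, b@B6, c@B6, d@B4, e@B5, f@B6}
  B7:   IN={a@B2, b@B6, c@B6, d@B4, e@B0, e@B5, f@B6}   OUT={a@B7, b@B6, c@B6, d@B4, e@B7, f@B6}
  B8:   IN={a@B2, a@B7, b@B4, b@B6, c@B5, c@B6, d@B4, e@B5, e@B7, f@B1, f@B6}   OUT={a@B2, a@B7, b@B4, b@B6, c@B8, d@B8, e@B5, e@B7, f@B1, f@B6}

Merge at B8: IN[B8] = OUT[B5] ⊔ OUT[B7] = {a@B2, a@B7, b@B4, b@B6, c@B5, c@B6, d@B4, e@B5, e@B7, f@B1, f@B6}
Applying B8's transfer function to that IN value gives OUT[B8] (row B8 above).

Answer: {a@B2, a@B7, b@B4, b@B6, c@B8, d@B8, e@B5, e@B7, f@B1, f@B6}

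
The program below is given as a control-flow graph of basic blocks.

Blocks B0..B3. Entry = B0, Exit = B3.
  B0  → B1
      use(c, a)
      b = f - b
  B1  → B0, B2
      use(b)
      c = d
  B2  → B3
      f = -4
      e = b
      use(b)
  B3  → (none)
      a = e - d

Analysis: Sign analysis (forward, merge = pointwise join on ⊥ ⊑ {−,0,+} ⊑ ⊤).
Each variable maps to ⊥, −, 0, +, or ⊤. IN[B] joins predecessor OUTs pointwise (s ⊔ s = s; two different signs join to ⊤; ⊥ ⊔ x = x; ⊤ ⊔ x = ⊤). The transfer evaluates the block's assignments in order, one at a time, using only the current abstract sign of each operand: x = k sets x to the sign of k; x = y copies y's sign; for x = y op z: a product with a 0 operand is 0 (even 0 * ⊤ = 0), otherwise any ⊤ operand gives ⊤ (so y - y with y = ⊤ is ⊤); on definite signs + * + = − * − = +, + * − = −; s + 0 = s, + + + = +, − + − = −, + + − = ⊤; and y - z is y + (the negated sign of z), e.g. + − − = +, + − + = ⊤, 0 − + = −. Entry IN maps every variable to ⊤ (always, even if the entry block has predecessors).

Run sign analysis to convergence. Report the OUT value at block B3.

Per-block solution:
  B0:  IN=(all ⊤)  OUT=(all ⊤)
  B1:  IN=(all ⊤)  OUT=(all ⊤)
  B2:  IN=(all ⊤)  OUT={f:-; rest ⊤}
  B3:  IN={f:-; rest ⊤}  OUT={f:-; rest ⊤}

Merge at B3: IN[B3] = OUT[B2] = {a: ⊤, b: ⊤, c: ⊤, d: ⊤, e: ⊤, f: -}
Applying B3's transfer function to that IN value gives OUT[B3] (row B3 above).

Answer: {a: ⊤, b: ⊤, c: ⊤, d: ⊤, e: ⊤, f: -}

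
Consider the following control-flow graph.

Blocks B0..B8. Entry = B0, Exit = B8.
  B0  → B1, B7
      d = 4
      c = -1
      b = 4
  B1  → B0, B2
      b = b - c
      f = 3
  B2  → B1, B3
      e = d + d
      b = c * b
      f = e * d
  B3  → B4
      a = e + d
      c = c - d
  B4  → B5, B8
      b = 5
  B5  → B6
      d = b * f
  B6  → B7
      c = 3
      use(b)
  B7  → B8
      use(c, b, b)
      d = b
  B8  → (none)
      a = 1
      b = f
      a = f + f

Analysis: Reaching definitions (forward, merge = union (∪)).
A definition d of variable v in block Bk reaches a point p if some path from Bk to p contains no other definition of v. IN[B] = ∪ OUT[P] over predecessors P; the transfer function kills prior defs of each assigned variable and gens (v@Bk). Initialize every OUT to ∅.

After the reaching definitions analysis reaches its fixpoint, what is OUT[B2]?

Fixpoint table:
  B0: | IN={b@B1, c@B0, d@B0, e@B2, f@B1} | OUT={b@B0, c@B0, d@B0, e@B2, f@B1}
  B1: | IN={b@B0, b@B2, c@B0, d@B0, e@B2, f@B1, f@B2} | OUT={b@B1, c@B0, d@B0, e@B2, f@B1}
  B2: | IN={b@B1, c@B0, d@B0, e@B2, f@B1} | OUT={b@B2, c@B0, d@B0, e@B2, f@B2}
  B3: | IN={b@B2, c@B0, d@B0, e@B2, f@B2} | OUT={a@B3, b@B2, c@B3, d@B0, e@B2, f@B2}
  B4: | IN={a@B3, b@B2, c@B3, d@B0, e@B2, f@B2} | OUT={a@B3, b@B4, c@B3, d@B0, e@B2, f@B2}
  B5: | IN={a@B3, b@B4, c@B3, d@B0, e@B2, f@B2} | OUT={a@B3, b@B4, c@B3, d@B5, e@B2, f@B2}
  B6: | IN={a@B3, b@B4, c@B3, d@B5, e@B2, f@B2} | OUT={a@B3, b@B4, c@B6, d@B5, e@B2, f@B2}
  B7: | IN={a@B3, b@B0, b@B4, c@B0, c@B6, d@B0, d@B5, e@B2, f@B1, f@B2} | OUT={a@B3, b@B0, b@B4, c@B0, c@B6, d@B7, e@B2, f@B1, f@B2}
  B8: | IN={a@B3, b@B0, b@B4, c@B0, c@B3, c@B6, d@B0, d@B7, e@B2, f@B1, f@B2} | OUT={a@B8, b@B8, c@B0, c@B3, c@B6, d@B0, d@B7, e@B2, f@B1, f@B2}

Merge at B2: IN[B2] = OUT[B1] = {b@B1, c@B0, d@B0, e@B2, f@B1}
Applying B2's transfer function to that IN value gives OUT[B2] (row B2 above).

Answer: {b@B2, c@B0, d@B0, e@B2, f@B2}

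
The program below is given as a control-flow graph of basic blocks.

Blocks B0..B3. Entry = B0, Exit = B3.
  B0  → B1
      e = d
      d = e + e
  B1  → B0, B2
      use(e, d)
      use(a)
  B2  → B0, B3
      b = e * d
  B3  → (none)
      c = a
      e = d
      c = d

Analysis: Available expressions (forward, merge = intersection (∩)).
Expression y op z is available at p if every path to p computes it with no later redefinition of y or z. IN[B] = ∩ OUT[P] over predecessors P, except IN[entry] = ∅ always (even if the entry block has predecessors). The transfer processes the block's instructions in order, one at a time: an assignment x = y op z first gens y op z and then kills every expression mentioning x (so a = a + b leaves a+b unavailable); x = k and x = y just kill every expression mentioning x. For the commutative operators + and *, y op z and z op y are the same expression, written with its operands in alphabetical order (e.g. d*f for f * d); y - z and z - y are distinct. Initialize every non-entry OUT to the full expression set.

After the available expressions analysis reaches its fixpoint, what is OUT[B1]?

Fixpoint table:
  B0:   IN={}   OUT={e+e}
  B1:   IN={e+e}   OUT={e+e}
  B2:   IN={e+e}   OUT={d*e, e+e}
  B3:   IN={d*e, e+e}   OUT={}

Merge at B1: IN[B1] = OUT[B0] = {e+e}
Applying B1's transfer function to that IN value gives OUT[B1] (row B1 above).

Answer: {e+e}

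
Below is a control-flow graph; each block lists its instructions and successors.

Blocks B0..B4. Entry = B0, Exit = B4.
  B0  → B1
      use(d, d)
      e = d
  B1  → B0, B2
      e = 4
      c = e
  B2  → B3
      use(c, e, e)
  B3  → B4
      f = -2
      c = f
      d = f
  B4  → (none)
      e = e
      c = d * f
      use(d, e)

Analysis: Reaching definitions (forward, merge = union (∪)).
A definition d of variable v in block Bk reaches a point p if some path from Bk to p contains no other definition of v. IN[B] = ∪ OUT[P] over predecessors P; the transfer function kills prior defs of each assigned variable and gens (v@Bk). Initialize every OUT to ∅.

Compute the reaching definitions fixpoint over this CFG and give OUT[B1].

Answer: {c@B1, e@B1}

Trace:
Converged values:
  B0: | IN={c@B1, e@B1} | OUT={c@B1, e@B0}
  B1: | IN={c@B1, e@B0} | OUT={c@B1, e@B1}
  B2: | IN={c@B1, e@B1} | OUT={c@B1, e@B1}
  B3: | IN={c@B1, e@B1} | OUT={c@B3, d@B3, e@B1, f@B3}
  B4: | IN={c@B3, d@B3, e@B1, f@B3} | OUT={c@B4, d@B3, e@B4, f@B3}

Merge at B1: IN[B1] = OUT[B0] = {c@B1, e@B0}
Applying B1's transfer function to that IN value gives OUT[B1] (row B1 above).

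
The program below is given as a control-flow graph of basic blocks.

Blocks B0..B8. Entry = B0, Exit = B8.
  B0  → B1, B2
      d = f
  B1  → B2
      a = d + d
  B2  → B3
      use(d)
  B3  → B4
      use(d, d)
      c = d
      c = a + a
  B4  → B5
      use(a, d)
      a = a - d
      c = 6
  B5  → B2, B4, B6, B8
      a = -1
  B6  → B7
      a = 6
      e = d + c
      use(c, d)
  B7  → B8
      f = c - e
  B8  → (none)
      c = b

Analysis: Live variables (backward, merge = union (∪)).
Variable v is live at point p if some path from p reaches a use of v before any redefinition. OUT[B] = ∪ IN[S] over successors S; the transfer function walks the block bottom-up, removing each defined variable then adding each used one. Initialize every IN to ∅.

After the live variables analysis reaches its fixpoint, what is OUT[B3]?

Answer: {a, b, d}

Working:
Fixpoint table:
  B0: | IN={a, b, f} | OUT={a, b, d}
  B1: | IN={b, d} | OUT={a, b, d}
  B2: | IN={a, b, d} | OUT={a, b, d}
  B3: | IN={a, b, d} | OUT={a, b, d}
  B4: | IN={a, b, d} | OUT={b, c, d}
  B5: | IN={b, c, d} | OUT={a, b, c, d}
  B6: | IN={b, c, d} | OUT={b, c, e}
  B7: | IN={b, c, e} | OUT={b}
  B8: | IN={b} | OUT={}

Merge at B3: OUT[B3] = IN[B4] = {a, b, d}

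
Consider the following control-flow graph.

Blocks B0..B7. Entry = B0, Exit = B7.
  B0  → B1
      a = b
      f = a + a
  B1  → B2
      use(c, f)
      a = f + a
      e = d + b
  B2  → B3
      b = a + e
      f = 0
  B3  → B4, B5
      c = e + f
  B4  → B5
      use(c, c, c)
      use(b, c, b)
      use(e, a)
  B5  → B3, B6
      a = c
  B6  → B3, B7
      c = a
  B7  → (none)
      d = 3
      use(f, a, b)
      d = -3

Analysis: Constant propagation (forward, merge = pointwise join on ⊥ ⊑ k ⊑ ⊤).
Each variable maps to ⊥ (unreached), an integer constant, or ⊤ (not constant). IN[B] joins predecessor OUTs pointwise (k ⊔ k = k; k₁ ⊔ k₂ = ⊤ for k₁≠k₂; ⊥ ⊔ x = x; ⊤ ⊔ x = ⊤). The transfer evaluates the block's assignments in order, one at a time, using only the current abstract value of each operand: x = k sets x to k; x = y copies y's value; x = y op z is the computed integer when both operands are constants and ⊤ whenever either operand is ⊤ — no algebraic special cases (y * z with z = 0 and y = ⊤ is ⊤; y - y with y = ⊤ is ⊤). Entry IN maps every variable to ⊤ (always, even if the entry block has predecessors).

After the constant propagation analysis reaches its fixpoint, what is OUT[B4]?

Converged values:
  B0:  IN=(all ⊤)  OUT=(all ⊤)
  B1:  IN=(all ⊤)  OUT=(all ⊤)
  B2:  IN=(all ⊤)  OUT={f:0; rest ⊤}
  B3:  IN={f:0; rest ⊤}  OUT={f:0; rest ⊤}
  B4:  IN={f:0; rest ⊤}  OUT={f:0; rest ⊤}
  B5:  IN={f:0; rest ⊤}  OUT={f:0; rest ⊤}
  B6:  IN={f:0; rest ⊤}  OUT={f:0; rest ⊤}
  B7:  IN={f:0; rest ⊤}  OUT={d:-3, f:0; rest ⊤}

Merge at B4: IN[B4] = OUT[B3] = {a: ⊤, b: ⊤, c: ⊤, d: ⊤, e: ⊤, f: 0}
Applying B4's transfer function to that IN value gives OUT[B4] (row B4 above).

Answer: {a: ⊤, b: ⊤, c: ⊤, d: ⊤, e: ⊤, f: 0}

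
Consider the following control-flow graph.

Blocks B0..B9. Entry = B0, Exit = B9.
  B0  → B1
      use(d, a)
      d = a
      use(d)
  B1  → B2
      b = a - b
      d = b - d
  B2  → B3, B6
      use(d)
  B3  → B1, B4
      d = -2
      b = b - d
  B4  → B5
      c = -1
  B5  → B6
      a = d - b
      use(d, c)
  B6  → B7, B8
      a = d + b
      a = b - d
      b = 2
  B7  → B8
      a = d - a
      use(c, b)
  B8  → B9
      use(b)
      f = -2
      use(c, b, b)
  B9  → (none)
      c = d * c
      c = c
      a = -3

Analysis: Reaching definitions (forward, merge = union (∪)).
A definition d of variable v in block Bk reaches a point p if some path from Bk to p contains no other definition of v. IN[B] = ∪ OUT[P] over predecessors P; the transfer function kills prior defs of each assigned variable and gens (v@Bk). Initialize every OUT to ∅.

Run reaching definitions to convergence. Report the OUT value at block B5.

Per-block solution:
  B0: | IN={} | OUT={d@B0}
  B1: | IN={b@B3, d@B0, d@B3} | OUT={b@B1, d@B1}
  B2: | IN={b@B1, d@B1} | OUT={b@B1, d@B1}
  B3: | IN={b@B1, d@B1} | OUT={b@B3, d@B3}
  B4: | IN={b@B3, d@B3} | OUT={b@B3, c@B4, d@B3}
  B5: | IN={b@B3, c@B4, d@B3} | OUT={a@B5, b@B3, c@B4, d@B3}
  B6: | IN={a@B5, b@B1, b@B3, c@B4, d@B1, d@B3} | OUT={a@B6, b@B6, c@B4, d@B1, d@B3}
  B7: | IN={a@B6, b@B6, c@B4, d@B1, d@B3} | OUT={a@B7, b@B6, c@B4, d@B1, d@B3}
  B8: | IN={a@B6, a@B7, b@B6, c@B4, d@B1, d@B3} | OUT={a@B6, a@B7, b@B6, c@B4, d@B1, d@B3, f@B8}
  B9: | IN={a@B6, a@B7, b@B6, c@B4, d@B1, d@B3, f@B8} | OUT={a@B9, b@B6, c@B9, d@B1, d@B3, f@B8}

Merge at B5: IN[B5] = OUT[B4] = {b@B3, c@B4, d@B3}
Applying B5's transfer function to that IN value gives OUT[B5] (row B5 above).

Answer: {a@B5, b@B3, c@B4, d@B3}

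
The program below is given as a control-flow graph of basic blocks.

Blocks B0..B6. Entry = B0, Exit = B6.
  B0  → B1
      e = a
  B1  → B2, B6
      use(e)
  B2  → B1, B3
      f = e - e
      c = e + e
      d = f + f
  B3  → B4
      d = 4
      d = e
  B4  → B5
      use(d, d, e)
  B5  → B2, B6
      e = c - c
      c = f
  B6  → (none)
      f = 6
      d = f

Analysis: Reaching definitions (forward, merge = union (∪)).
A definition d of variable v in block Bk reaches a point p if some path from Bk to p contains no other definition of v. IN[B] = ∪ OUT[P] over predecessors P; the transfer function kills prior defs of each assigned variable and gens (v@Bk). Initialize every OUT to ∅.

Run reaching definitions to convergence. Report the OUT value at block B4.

Answer: {c@B2, d@B3, e@B0, e@B5, f@B2}

Working:
Fixpoint table:
  B0:   IN={}   OUT={e@B0}
  B1:   IN={c@B2, d@B2, e@B0, e@B5, f@B2}   OUT={c@B2, d@B2, e@B0, e@B5, f@B2}
  B2:   IN={c@B2, c@B5, d@B2, d@B3, e@B0, e@B5, f@B2}   OUT={c@B2, d@B2, e@B0, e@B5, f@B2}
  B3:   IN={c@B2, d@B2, e@B0, e@B5, f@B2}   OUT={c@B2, d@B3, e@B0, e@B5, f@B2}
  B4:   IN={c@B2, d@B3, e@B0, e@B5, f@B2}   OUT={c@B2, d@B3, e@B0, e@B5, f@B2}
  B5:   IN={c@B2, d@B3, e@B0, e@B5, f@B2}   OUT={c@B5, d@B3, e@B5, f@B2}
  B6:   IN={c@B2, c@B5, d@B2, d@B3, e@B0, e@B5, f@B2}   OUT={c@B2, c@B5, d@B6, e@B0, e@B5, f@B6}

Merge at B4: IN[B4] = OUT[B3] = {c@B2, d@B3, e@B0, e@B5, f@B2}
Applying B4's transfer function to that IN value gives OUT[B4] (row B4 above).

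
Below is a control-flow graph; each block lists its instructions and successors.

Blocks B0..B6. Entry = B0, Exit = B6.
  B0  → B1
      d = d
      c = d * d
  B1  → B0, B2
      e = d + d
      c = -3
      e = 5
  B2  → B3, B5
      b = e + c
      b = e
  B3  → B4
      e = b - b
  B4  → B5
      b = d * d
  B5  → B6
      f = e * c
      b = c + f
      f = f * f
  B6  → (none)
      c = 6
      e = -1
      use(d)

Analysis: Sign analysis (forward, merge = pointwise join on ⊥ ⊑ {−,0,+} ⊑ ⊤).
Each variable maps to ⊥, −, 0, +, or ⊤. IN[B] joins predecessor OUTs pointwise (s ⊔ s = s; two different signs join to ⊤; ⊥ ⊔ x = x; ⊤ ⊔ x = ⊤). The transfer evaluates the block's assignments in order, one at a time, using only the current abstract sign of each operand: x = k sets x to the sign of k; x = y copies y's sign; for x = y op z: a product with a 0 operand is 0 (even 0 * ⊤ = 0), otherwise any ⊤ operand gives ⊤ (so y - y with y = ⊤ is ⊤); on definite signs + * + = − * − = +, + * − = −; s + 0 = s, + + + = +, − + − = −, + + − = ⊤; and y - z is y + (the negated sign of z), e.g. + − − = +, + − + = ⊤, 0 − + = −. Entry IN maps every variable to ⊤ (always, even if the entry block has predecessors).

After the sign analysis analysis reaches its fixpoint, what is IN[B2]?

Converged values:
  B0:  IN=(all ⊤)  OUT=(all ⊤)
  B1:  IN=(all ⊤)  OUT={c:-, e:+; rest ⊤}
  B2:  IN={c:-, e:+; rest ⊤}  OUT={b:+, c:-, e:+; rest ⊤}
  B3:  IN={b:+, c:-, e:+; rest ⊤}  OUT={b:+, c:-; rest ⊤}
  B4:  IN={b:+, c:-; rest ⊤}  OUT={c:-; rest ⊤}
  B5:  IN={c:-; rest ⊤}  OUT={c:-; rest ⊤}
  B6:  IN={c:-; rest ⊤}  OUT={c:+, e:-; rest ⊤}

Merge at B2: IN[B2] = OUT[B1] = {a: ⊤, b: ⊤, c: -, d: ⊤, e: +, f: ⊤}

Answer: {a: ⊤, b: ⊤, c: -, d: ⊤, e: +, f: ⊤}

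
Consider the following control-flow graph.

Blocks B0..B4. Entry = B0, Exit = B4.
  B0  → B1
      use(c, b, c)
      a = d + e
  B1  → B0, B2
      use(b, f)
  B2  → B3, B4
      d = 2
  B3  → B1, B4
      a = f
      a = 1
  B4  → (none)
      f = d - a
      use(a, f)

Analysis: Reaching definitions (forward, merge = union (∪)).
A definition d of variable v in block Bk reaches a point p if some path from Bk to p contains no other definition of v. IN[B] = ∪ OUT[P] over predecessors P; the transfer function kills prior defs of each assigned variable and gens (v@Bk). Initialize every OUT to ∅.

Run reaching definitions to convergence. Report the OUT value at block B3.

Per-block solution:
  B0: | IN={a@B0, a@B3, d@B2} | OUT={a@B0, d@B2}
  B1: | IN={a@B0, a@B3, d@B2} | OUT={a@B0, a@B3, d@B2}
  B2: | IN={a@B0, a@B3, d@B2} | OUT={a@B0, a@B3, d@B2}
  B3: | IN={a@B0, a@B3, d@B2} | OUT={a@B3, d@B2}
  B4: | IN={a@B0, a@B3, d@B2} | OUT={a@B0, a@B3, d@B2, f@B4}

Merge at B3: IN[B3] = OUT[B2] = {a@B0, a@B3, d@B2}
Applying B3's transfer function to that IN value gives OUT[B3] (row B3 above).

Answer: {a@B3, d@B2}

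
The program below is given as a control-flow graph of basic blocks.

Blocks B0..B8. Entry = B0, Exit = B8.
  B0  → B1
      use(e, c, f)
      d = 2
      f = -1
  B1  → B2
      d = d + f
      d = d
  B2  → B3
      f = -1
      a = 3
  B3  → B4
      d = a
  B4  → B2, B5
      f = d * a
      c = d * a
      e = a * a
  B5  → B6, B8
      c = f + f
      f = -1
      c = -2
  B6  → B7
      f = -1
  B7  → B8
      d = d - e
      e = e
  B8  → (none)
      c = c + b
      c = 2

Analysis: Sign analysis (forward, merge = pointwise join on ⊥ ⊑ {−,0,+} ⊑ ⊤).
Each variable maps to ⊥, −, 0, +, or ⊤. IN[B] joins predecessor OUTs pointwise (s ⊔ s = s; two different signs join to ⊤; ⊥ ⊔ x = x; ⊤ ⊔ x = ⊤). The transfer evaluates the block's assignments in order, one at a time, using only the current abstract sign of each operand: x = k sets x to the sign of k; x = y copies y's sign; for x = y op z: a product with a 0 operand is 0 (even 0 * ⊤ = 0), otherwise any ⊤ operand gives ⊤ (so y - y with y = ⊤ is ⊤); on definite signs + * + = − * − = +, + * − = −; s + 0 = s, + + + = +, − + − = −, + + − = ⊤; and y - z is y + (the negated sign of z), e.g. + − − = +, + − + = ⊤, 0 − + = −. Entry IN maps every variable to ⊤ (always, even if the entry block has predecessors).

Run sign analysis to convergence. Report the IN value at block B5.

Answer: {a: +, b: ⊤, c: +, d: +, e: +, f: +}

Derivation:
Fixpoint table:
  B0:  IN=(all ⊤)  OUT={d:+, f:-; rest ⊤}
  B1:  IN={d:+, f:-; rest ⊤}  OUT={f:-; rest ⊤}
  B2:  IN=(all ⊤)  OUT={a:+, f:-; rest ⊤}
  B3:  IN={a:+, f:-; rest ⊤}  OUT={a:+, d:+, f:-; rest ⊤}
  B4:  IN={a:+, d:+, f:-; rest ⊤}  OUT={a:+, c:+, d:+, e:+, f:+; rest ⊤}
  B5:  IN={a:+, c:+, d:+, e:+, f:+; rest ⊤}  OUT={a:+, c:-, d:+, e:+, f:-; rest ⊤}
  B6:  IN={a:+, c:-, d:+, e:+, f:-; rest ⊤}  OUT={a:+, c:-, d:+, e:+, f:-; rest ⊤}
  B7:  IN={a:+, c:-, d:+, e:+, f:-; rest ⊤}  OUT={a:+, c:-, e:+, f:-; rest ⊤}
  B8:  IN={a:+, c:-, e:+, f:-; rest ⊤}  OUT={a:+, c:+, e:+, f:-; rest ⊤}

Merge at B5: IN[B5] = OUT[B4] = {a: +, b: ⊤, c: +, d: +, e: +, f: +}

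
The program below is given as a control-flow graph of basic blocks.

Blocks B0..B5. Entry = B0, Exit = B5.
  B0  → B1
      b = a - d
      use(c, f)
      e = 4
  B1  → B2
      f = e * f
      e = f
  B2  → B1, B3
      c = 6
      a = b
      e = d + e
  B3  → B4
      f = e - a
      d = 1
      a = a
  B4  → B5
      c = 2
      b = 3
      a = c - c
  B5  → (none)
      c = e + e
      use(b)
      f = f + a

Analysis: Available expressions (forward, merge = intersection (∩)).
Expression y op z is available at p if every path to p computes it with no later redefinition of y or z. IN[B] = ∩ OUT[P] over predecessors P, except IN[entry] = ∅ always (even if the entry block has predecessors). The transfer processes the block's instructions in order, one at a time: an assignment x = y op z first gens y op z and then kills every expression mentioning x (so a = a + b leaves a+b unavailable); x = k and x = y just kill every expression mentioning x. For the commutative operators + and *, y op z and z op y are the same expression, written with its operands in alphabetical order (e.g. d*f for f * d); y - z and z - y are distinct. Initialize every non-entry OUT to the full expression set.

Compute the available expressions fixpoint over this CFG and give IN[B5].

Converged values:
  B0:  IN={}  OUT={a-d}
  B1:  IN={}  OUT={}
  B2:  IN={}  OUT={}
  B3:  IN={}  OUT={}
  B4:  IN={}  OUT={c-c}
  B5:  IN={c-c}  OUT={e+e}

Merge at B5: IN[B5] = OUT[B4] = {c-c}

Answer: {c-c}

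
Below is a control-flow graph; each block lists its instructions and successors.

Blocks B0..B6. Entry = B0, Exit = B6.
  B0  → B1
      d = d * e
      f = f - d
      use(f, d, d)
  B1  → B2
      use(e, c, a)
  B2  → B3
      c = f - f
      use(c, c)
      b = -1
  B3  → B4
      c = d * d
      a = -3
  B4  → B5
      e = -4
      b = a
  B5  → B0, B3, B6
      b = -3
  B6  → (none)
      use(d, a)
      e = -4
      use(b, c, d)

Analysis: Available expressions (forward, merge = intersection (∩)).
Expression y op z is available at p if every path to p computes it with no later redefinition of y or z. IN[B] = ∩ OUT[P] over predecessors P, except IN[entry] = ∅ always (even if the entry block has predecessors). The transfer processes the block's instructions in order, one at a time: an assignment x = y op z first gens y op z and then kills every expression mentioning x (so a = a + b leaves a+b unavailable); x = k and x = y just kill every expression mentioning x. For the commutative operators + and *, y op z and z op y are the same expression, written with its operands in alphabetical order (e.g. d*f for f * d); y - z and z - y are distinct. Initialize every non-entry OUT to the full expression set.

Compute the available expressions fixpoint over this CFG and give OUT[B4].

Fixpoint table:
  B0: | IN={} | OUT={}
  B1: | IN={} | OUT={}
  B2: | IN={} | OUT={f-f}
  B3: | IN={f-f} | OUT={d*d, f-f}
  B4: | IN={d*d, f-f} | OUT={d*d, f-f}
  B5: | IN={d*d, f-f} | OUT={d*d, f-f}
  B6: | IN={d*d, f-f} | OUT={d*d, f-f}

Merge at B4: IN[B4] = OUT[B3] = {d*d, f-f}
Applying B4's transfer function to that IN value gives OUT[B4] (row B4 above).

Answer: {d*d, f-f}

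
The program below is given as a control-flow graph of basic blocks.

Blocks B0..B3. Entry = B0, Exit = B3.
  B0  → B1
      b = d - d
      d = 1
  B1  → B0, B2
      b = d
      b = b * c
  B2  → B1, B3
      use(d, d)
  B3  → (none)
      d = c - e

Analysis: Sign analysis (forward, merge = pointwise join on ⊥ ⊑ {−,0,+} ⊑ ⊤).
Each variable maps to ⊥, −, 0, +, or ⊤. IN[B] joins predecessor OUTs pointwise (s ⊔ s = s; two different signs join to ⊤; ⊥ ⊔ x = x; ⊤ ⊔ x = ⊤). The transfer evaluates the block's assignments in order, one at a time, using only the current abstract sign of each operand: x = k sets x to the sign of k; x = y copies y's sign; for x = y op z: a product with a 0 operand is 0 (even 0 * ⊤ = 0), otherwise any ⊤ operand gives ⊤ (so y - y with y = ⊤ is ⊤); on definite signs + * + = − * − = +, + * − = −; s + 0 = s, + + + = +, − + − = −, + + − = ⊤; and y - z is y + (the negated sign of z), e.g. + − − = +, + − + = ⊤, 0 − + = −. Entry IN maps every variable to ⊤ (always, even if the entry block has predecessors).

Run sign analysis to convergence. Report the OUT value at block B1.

Fixpoint table:
  B0:   IN=(all ⊤)   OUT={d:+; rest ⊤}
  B1:   IN={d:+; rest ⊤}   OUT={d:+; rest ⊤}
  B2:   IN={d:+; rest ⊤}   OUT={d:+; rest ⊤}
  B3:   IN={d:+; rest ⊤}   OUT=(all ⊤)

Merge at B1: IN[B1] = OUT[B0] ⊔ OUT[B2] = {a: ⊤, b: ⊤, c: ⊤, d: +, e: ⊤, f: ⊤}
Applying B1's transfer function to that IN value gives OUT[B1] (row B1 above).

Answer: {a: ⊤, b: ⊤, c: ⊤, d: +, e: ⊤, f: ⊤}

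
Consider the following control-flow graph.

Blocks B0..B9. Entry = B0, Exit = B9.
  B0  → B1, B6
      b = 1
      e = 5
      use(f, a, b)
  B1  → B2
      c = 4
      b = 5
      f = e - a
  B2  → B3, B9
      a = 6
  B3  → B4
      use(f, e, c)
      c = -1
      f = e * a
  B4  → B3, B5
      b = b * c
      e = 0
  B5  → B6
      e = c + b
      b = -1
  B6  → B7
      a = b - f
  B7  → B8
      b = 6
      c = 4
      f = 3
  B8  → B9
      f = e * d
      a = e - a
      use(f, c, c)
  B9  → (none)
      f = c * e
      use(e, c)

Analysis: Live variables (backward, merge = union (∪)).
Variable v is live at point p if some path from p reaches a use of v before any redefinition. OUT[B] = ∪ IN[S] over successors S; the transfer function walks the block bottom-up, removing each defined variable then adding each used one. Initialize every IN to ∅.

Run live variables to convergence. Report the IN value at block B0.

Converged values:
  B0: | IN={a, d, f} | OUT={a, b, d, e, f}
  B1: | IN={a, d, e} | OUT={b, c, d, e, f}
  B2: | IN={b, c, d, e, f} | OUT={a, b, c, d, e, f}
  B3: | IN={a, b, c, d, e, f} | OUT={a, b, c, d, f}
  B4: | IN={a, b, c, d, f} | OUT={a, b, c, d, e, f}
  B5: | IN={b, c, d, f} | OUT={b, d, e, f}
  B6: | IN={b, d, e, f} | OUT={a, d, e}
  B7: | IN={a, d, e} | OUT={a, c, d, e}
  B8: | IN={a, c, d, e} | OUT={c, e}
  B9: | IN={c, e} | OUT={}

Merge at B0: OUT[B0] = IN[B1] ⊔ IN[B6] = {a, b, d, e, f}
Applying B0's transfer function to that OUT value gives IN[B0] (row B0 above).

Answer: {a, d, f}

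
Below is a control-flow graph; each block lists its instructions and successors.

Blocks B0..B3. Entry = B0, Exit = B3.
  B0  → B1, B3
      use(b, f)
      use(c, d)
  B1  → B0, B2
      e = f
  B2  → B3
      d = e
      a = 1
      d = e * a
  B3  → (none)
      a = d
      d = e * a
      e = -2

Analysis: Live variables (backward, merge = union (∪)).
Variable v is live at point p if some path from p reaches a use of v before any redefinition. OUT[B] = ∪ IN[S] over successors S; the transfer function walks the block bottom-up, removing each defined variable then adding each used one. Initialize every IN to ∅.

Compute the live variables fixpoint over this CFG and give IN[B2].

Answer: {e}

Trace:
Converged values:
  B0:  IN={b, c, d, e, f}  OUT={b, c, d, e, f}
  B1:  IN={b, c, d, f}  OUT={b, c, d, e, f}
  B2:  IN={e}  OUT={d, e}
  B3:  IN={d, e}  OUT={}

Merge at B2: OUT[B2] = IN[B3] = {d, e}
Applying B2's transfer function to that OUT value gives IN[B2] (row B2 above).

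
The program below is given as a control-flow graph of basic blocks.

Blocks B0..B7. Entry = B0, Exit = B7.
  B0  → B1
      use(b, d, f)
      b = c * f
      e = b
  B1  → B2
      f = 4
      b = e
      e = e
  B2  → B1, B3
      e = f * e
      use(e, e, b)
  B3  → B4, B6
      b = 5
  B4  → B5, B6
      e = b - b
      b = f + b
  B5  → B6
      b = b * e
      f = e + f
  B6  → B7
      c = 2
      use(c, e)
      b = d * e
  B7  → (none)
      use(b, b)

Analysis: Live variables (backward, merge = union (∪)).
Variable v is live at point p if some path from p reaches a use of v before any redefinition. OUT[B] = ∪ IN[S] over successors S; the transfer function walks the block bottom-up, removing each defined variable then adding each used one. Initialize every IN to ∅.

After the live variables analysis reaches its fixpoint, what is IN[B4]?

Answer: {b, d, f}

Working:
Per-block solution:
  B0: | IN={b, c, d, f} | OUT={d, e}
  B1: | IN={d, e} | OUT={b, d, e, f}
  B2: | IN={b, d, e, f} | OUT={d, e, f}
  B3: | IN={d, e, f} | OUT={b, d, e, f}
  B4: | IN={b, d, f} | OUT={b, d, e, f}
  B5: | IN={b, d, e, f} | OUT={d, e}
  B6: | IN={d, e} | OUT={b}
  B7: | IN={b} | OUT={}

Merge at B4: OUT[B4] = IN[B5] ⊔ IN[B6] = {b, d, e, f}
Applying B4's transfer function to that OUT value gives IN[B4] (row B4 above).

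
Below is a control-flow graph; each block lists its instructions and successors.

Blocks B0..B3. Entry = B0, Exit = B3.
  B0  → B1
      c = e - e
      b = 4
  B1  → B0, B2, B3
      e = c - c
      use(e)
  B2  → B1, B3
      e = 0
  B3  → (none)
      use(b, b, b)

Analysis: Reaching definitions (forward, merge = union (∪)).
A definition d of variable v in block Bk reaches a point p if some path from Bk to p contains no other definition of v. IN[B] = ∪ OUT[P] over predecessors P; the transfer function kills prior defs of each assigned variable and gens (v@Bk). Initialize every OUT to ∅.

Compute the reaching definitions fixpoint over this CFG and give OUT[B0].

Answer: {b@B0, c@B0, e@B1}

Trace:
Fixpoint table:
  B0: | IN={b@B0, c@B0, e@B1} | OUT={b@B0, c@B0, e@B1}
  B1: | IN={b@B0, c@B0, e@B1, e@B2} | OUT={b@B0, c@B0, e@B1}
  B2: | IN={b@B0, c@B0, e@B1} | OUT={b@B0, c@B0, e@B2}
  B3: | IN={b@B0, c@B0, e@B1, e@B2} | OUT={b@B0, c@B0, e@B1, e@B2}

Merge at B0 (entry node, so the boundary value {} is joined with the incoming edge(s)): IN[B0] = {} ⊔ OUT[B1] = {b@B0, c@B0, e@B1}
Applying B0's transfer function to that IN value gives OUT[B0] (row B0 above).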